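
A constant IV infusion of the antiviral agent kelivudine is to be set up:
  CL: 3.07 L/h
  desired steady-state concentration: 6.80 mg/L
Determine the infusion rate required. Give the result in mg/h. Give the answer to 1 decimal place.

20.9 mg/h

At steady state, infusion rate R₀ = Css × CL = 6.80 × 3.070 = 20.88 mg/h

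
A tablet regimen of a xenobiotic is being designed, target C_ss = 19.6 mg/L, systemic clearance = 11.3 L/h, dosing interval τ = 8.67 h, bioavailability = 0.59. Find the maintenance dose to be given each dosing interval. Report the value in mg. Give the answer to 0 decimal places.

At steady state, F × (Dose/τ) = Css × CL.
Dose = Css × CL × τ / F = 19.6 × 11.30 × 8.67 / 0.59 = 3255 mg

3255 mg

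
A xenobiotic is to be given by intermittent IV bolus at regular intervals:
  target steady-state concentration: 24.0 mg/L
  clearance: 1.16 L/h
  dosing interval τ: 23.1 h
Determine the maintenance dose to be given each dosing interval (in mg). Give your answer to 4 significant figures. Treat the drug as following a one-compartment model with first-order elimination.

At steady state, Dose/τ = Css × CL.
Dose = Css × CL × τ = 24.0 × 1.160 × 23.1 = 643.1 mg

643.1 mg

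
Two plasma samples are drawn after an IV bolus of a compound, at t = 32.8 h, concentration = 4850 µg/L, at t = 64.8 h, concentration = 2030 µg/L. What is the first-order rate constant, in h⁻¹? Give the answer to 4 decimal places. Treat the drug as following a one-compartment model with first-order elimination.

0.0272 h⁻¹

k = ln(C₁/C₂) / (t₂ − t₁) = ln(4850/2030) / (64.8 − 32.8)
  = 0.8709 / 32.00 = 0.02722 h⁻¹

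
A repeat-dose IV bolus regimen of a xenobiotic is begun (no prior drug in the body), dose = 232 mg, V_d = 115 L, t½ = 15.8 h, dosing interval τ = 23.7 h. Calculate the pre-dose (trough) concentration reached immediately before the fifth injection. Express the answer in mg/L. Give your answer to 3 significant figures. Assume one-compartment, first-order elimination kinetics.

1.09 mg/L

C₀ per dose = Dose / Vd = 232 / 115 = 2.017 mg/L
k = ln2 / t½ = 0.693147 / 15.8 = 0.04387 h⁻¹
Fraction remaining after one interval: r = e^(−kτ) = e^(−0.04387 × 23.7) = 0.3536
Before dose 5, 4 doses have been given (aged 1τ, 2τ, 3τ, 4τ).
C_trough = C₀ × (r + r² + … + r^4) = C₀ × r(1−r^4)/(1−r)
        = 2.017 × 0.3536 × (1 − 0.01563) / (1 − 0.3536) = 1.086 mg/L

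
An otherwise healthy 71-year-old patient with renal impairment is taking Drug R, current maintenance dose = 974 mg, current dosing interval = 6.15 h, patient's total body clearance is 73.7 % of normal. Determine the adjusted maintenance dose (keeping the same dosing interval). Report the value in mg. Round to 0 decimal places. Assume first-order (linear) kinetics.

To keep the same average steady-state level, dosing rate must scale with clearance.
CL ratio = 73.7 / 100 = 0.7370
New dose (same interval) = 974 × 0.7370 = 717.8 mg

718 mg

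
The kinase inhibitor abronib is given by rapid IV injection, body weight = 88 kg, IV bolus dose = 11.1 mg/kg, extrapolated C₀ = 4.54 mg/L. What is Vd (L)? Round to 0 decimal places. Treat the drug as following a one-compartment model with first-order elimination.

215 L

Dose = 11.1 × 88 = 976.8 mg
Vd = Dose / C₀ = 976.8 / 4.54 = 215.2 L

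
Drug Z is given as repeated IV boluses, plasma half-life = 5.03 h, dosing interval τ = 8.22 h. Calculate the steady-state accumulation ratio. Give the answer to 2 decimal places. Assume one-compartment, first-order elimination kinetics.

k = ln2 / t½ = 0.693147 / 5.03 = 0.1378 h⁻¹
e^(−kτ) = e^(−0.1378 × 8.22) = 0.3222
Accumulation ratio R = 1 / (1 − e^(−kτ)) = 1 / (1 − 0.3222) = 1.475

1.48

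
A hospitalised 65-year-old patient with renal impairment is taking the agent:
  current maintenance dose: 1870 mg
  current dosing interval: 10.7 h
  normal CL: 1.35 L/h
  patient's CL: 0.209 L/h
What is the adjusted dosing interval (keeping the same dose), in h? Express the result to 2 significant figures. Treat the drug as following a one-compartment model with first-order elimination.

69 h

To keep the same average steady-state level, dosing rate must scale with clearance.
CL ratio = 0.209 / 1.35 = 0.1548
New interval (same dose) = 10.7 / 0.1548 = 69.12 h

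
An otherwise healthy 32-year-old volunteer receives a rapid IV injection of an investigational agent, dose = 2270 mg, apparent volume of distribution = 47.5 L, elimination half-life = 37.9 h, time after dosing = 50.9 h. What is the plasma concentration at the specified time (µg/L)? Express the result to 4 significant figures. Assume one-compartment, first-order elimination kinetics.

18840 µg/L

C₀ = Dose / Vd = 2270 / 47.5 = 47.79 mg/L
k = ln2 / t½ = 0.693147 / 37.9 = 0.01829 h⁻¹
C = C₀ · e^(−k·t) = 47.79 × e^(−0.01829 × 50.9)
  = 47.79 × 0.3942 = 18.84 mg/L
Convert: 18.84 mg/L × 1000 = 18840 µg/L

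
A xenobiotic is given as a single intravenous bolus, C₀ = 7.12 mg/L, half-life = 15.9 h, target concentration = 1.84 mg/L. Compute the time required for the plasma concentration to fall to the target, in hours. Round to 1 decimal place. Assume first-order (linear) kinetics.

k = ln2 / t½ = 0.693147 / 15.9 = 0.04359 h⁻¹
t = ln(C₀ / C) / k = ln(7.120 / 1.84) / 0.04359
  = ln(3.870) / 0.04359 = 1.353 / 0.04359 = 31.04 h

31.0 h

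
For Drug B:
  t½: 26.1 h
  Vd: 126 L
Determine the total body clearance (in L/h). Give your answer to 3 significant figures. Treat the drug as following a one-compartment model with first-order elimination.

3.35 L/h

k = ln2 / t½ = 0.693147 / 26.1 = 0.02656 h⁻¹
CL = k × Vd = 0.02656 × 126 = 3.347 L/h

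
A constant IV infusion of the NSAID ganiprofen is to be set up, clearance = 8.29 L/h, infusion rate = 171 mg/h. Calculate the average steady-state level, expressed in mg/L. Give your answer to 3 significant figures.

20.6 mg/L

At steady state Css = R₀ / CL = 171 / 8.290 = 20.63 mg/L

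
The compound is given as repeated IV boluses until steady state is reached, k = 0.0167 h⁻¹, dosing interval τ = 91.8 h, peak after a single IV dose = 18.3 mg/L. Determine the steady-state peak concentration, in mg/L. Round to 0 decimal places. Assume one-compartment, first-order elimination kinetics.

23 mg/L

e^(−kτ) = e^(−0.01670 × 91.8) = 0.2159
Accumulation ratio R = 1 / (1 − e^(−kτ)) = 1 / (1 − 0.2159) = 1.275
Steady-state peak = C₀ × R = 18.3 × 1.275 = 23.33 mg/L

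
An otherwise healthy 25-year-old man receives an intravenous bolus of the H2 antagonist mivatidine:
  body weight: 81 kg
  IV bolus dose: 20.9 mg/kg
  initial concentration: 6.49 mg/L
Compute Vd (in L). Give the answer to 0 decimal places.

261 L

Dose = 20.9 × 81 = 1693 mg
Vd = Dose / C₀ = 1693 / 6.49 = 260.9 L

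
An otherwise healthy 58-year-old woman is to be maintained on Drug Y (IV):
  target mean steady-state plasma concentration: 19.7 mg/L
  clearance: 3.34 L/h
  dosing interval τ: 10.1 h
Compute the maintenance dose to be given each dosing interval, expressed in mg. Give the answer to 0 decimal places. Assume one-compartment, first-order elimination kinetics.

665 mg

At steady state, Dose/τ = Css × CL.
Dose = Css × CL × τ = 19.7 × 3.340 × 10.1 = 664.6 mg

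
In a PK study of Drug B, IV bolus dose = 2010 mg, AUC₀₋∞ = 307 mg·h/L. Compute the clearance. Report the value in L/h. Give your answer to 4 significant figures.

CL = Dose / AUC = 2010 / 307 = 6.547 L/h

6.547 L/h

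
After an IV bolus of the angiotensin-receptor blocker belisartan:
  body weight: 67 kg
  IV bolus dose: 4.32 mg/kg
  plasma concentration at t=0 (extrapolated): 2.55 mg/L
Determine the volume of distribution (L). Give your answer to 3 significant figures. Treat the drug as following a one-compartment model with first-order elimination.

114 L

Dose = 4.32 × 67 = 289.4 mg
Vd = Dose / C₀ = 289.4 / 2.55 = 113.5 L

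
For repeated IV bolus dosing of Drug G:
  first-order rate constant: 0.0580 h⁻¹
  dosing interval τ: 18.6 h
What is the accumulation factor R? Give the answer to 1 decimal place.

1.5

e^(−kτ) = e^(−0.05800 × 18.6) = 0.3400
Accumulation ratio R = 1 / (1 − e^(−kτ)) = 1 / (1 − 0.3400) = 1.515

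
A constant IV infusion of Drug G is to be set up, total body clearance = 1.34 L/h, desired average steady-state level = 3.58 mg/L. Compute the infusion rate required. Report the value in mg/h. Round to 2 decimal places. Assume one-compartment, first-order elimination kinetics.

4.80 mg/h

At steady state, infusion rate R₀ = Css × CL = 3.58 × 1.340 = 4.797 mg/h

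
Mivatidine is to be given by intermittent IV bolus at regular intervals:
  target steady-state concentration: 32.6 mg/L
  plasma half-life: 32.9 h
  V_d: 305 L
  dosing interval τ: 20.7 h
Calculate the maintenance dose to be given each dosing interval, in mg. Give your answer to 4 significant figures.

k = ln2 / t½ = 0.693147 / 32.9 = 0.02107 h⁻¹
CL = k × Vd = 0.02107 × 305 = 6.426 L/h
At steady state, Dose/τ = Css × CL.
Dose = Css × CL × τ = 32.6 × 6.426 × 20.7 = 4336 mg

4336 mg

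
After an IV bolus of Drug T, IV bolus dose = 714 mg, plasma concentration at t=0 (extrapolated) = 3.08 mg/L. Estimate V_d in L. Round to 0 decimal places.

Vd = Dose / C₀ = 714.0 / 3.08 = 231.8 L

232 L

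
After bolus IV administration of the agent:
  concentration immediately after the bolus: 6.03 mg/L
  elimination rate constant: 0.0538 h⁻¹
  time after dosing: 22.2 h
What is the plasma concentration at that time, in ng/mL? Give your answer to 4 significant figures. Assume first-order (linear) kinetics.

1826 ng/mL

C = C₀ · e^(−k·t) = 6.030 × e^(−0.05380 × 22.2)
  = 6.030 × 0.3029 = 1.826 mg/L
Convert: 1.826 mg/L × 1000 = 1826 ng/mL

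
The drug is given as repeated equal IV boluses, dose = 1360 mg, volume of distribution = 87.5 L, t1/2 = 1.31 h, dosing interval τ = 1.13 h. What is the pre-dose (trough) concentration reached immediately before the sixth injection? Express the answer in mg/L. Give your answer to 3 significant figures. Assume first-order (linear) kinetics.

18.0 mg/L

C₀ per dose = Dose / Vd = 1360 / 87.5 = 15.54 mg/L
k = ln2 / t½ = 0.693147 / 1.31 = 0.5291 h⁻¹
Fraction remaining after one interval: r = e^(−kτ) = e^(−0.5291 × 1.13) = 0.5500
Before dose 6, 5 doses have been given (aged 1τ, 2τ, 3τ, 4τ, 5τ).
C_trough = C₀ × (r + r² + … + r^5) = C₀ × r(1−r^5)/(1−r)
        = 15.54 × 0.5500 × (1 − 0.05033) / (1 − 0.5500) = 18.04 mg/L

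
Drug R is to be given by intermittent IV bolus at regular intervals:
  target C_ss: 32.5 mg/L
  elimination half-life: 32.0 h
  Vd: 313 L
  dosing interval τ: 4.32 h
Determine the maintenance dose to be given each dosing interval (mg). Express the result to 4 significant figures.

k = ln2 / t½ = 0.693147 / 32.0 = 0.02166 h⁻¹
CL = k × Vd = 0.02166 × 313 = 6.780 L/h
At steady state, Dose/τ = Css × CL.
Dose = Css × CL × τ = 32.5 × 6.780 × 4.32 = 951.9 mg

951.9 mg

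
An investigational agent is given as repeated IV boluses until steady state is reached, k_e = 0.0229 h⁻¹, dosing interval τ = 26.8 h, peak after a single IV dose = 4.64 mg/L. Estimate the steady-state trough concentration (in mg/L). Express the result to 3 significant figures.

e^(−kτ) = e^(−0.02290 × 26.8) = 0.5413
Accumulation ratio R = 1 / (1 − e^(−kτ)) = 1 / (1 − 0.5413) = 2.180
Steady-state trough = C₀ × R × e^(−kτ) = 4.64 × 2.180 × 0.5413 = 5.475 mg/L

5.48 mg/L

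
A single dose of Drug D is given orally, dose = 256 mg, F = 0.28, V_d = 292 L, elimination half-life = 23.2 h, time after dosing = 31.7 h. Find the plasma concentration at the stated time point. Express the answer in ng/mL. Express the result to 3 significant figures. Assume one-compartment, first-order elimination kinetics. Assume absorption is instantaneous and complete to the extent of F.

Amount reaching circulation = F × Dose = 0.28 × 256.0 = 71.68 mg
C₀ = F·Dose / Vd = 71.68 / 292 = 0.2455 mg/L
k = ln2 / t½ = 0.693147 / 23.2 = 0.02988 h⁻¹
C = C₀ · e^(−k·t) = 0.2455 × e^(−0.02988 × 31.7)
  = 0.2455 × 0.3878 = 0.09520 mg/L
Convert: 0.09520 mg/L × 1000 = 95.20 ng/mL

95.2 ng/mL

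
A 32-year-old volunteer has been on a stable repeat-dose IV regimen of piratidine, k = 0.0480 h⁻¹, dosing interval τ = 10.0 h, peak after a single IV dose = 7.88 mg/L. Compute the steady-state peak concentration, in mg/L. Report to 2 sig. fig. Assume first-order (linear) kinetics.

e^(−kτ) = e^(−0.04800 × 10.0) = 0.6188
Accumulation ratio R = 1 / (1 − e^(−kτ)) = 1 / (1 − 0.6188) = 2.623
Steady-state peak = C₀ × R = 7.88 × 2.623 = 20.67 mg/L

21 mg/L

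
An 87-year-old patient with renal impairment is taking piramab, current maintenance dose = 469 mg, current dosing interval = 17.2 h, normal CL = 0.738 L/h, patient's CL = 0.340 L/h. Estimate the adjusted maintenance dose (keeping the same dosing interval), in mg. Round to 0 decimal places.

To keep the same average steady-state level, dosing rate must scale with clearance.
CL ratio = 0.340 / 0.738 = 0.4607
New dose (same interval) = 469 × 0.4607 = 216.1 mg

216 mg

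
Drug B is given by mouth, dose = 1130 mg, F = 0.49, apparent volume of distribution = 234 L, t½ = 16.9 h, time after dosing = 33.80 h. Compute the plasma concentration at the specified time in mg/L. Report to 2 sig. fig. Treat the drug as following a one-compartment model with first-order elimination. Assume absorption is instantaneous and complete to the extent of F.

Amount reaching circulation = F × Dose = 0.49 × 1130 = 553.7 mg
C₀ = F·Dose / Vd = 553.7 / 234 = 2.366 mg/L
k = ln2 / t½ = 0.693147 / 16.9 = 0.04101 h⁻¹
t / t½ = 33.80 / 16.9 = 2 half-lives
C = C₀ × (1/2)^2 = 2.366 × 0.2500 = 0.5915 mg/L

0.59 mg/L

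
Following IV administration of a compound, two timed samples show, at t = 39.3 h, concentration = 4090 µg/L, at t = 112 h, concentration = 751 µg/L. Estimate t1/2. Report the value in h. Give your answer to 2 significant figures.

k = ln(C₁/C₂) / (t₂ − t₁) = ln(4090/751) / (112 − 39.3)
  = 1.695 / 72.70 = 0.02331 h⁻¹
t½ = ln2 / k = 0.693147 / 0.02331 = 29.74 h

30 h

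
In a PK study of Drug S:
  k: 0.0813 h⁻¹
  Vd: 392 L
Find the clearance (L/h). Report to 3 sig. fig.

31.9 L/h

CL = k × Vd = 0.0813 × 392 = 31.87 L/h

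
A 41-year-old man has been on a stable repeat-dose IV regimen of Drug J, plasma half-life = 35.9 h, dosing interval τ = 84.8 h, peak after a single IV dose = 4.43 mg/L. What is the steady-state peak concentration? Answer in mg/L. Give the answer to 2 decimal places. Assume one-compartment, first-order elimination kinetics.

k = ln2 / t½ = 0.693147 / 35.9 = 0.01931 h⁻¹
e^(−kτ) = e^(−0.01931 × 84.8) = 0.1945
Accumulation ratio R = 1 / (1 − e^(−kτ)) = 1 / (1 − 0.1945) = 1.241
Steady-state peak = C₀ × R = 4.43 × 1.241 = 5.498 mg/L

5.50 mg/L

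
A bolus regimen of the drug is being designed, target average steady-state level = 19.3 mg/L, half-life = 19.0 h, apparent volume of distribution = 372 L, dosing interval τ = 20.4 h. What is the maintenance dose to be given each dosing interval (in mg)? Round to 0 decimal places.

5343 mg

k = ln2 / t½ = 0.693147 / 19.0 = 0.03648 h⁻¹
CL = k × Vd = 0.03648 × 372 = 13.57 L/h
At steady state, Dose/τ = Css × CL.
Dose = Css × CL × τ = 19.3 × 13.57 × 20.4 = 5343 mg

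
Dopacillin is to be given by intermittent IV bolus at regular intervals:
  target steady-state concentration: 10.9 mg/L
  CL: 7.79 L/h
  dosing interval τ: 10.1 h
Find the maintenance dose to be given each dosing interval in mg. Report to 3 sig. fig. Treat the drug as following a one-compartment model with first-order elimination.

At steady state, Dose/τ = Css × CL.
Dose = Css × CL × τ = 10.9 × 7.790 × 10.1 = 857.6 mg

858 mg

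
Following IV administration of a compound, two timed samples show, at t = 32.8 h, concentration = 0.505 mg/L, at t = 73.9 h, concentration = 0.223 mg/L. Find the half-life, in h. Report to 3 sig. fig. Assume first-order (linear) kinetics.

k = ln(C₁/C₂) / (t₂ − t₁) = ln(0.505/0.223) / (73.9 − 32.8)
  = 0.8174 / 41.10 = 0.01989 h⁻¹
t½ = ln2 / k = 0.693147 / 0.01989 = 34.85 h

34.9 h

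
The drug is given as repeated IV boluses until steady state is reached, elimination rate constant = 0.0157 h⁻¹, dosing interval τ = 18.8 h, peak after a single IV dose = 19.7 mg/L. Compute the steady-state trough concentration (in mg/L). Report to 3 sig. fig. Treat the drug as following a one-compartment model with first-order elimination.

e^(−kτ) = e^(−0.01570 × 18.8) = 0.7444
Accumulation ratio R = 1 / (1 − e^(−kτ)) = 1 / (1 − 0.7444) = 3.912
Steady-state trough = C₀ × R × e^(−kτ) = 19.7 × 3.912 × 0.7444 = 57.37 mg/L

57.4 mg/L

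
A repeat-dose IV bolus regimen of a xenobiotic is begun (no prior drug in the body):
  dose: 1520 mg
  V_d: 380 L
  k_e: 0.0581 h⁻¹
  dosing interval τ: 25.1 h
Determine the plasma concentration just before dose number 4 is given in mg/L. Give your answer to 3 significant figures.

1.20 mg/L

C₀ per dose = Dose / Vd = 1520 / 380 = 4.000 mg/L
Fraction remaining after one interval: r = e^(−kτ) = e^(−0.05810 × 25.1) = 0.2326
Before dose 4, 3 doses have been given (aged 1τ, 2τ, 3τ).
C_trough = C₀ × (r + r² + … + r^3) = C₀ × r(1−r^3)/(1−r)
        = 4.000 × 0.2326 × (1 − 0.01258) / (1 − 0.2326) = 1.197 mg/L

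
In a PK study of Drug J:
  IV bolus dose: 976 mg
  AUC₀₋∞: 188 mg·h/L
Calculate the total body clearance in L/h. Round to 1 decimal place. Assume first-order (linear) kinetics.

CL = Dose / AUC = 976 / 188 = 5.191 L/h

5.2 L/h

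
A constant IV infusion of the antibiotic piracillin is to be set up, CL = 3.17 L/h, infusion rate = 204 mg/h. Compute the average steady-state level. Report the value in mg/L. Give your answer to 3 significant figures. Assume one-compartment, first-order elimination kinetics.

64.4 mg/L

At steady state Css = R₀ / CL = 204 / 3.170 = 64.35 mg/L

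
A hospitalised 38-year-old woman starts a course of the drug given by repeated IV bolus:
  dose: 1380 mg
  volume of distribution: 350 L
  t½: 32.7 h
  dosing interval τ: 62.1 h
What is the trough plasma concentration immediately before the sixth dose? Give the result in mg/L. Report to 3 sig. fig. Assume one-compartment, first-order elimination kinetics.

1.44 mg/L

C₀ per dose = Dose / Vd = 1380 / 350 = 3.943 mg/L
k = ln2 / t½ = 0.693147 / 32.7 = 0.02120 h⁻¹
Fraction remaining after one interval: r = e^(−kτ) = e^(−0.02120 × 62.1) = 0.2681
Before dose 6, 5 doses have been given (aged 1τ, 2τ, 3τ, 4τ, 5τ).
C_trough = C₀ × (r + r² + … + r^5) = C₀ × r(1−r^5)/(1−r)
        = 3.943 × 0.2681 × (1 − 0.001385) / (1 − 0.2681) = 1.442 mg/L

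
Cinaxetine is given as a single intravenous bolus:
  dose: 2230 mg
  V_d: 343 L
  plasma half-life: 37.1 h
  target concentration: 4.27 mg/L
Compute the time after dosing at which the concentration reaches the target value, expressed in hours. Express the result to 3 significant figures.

C₀ = Dose / Vd = 2230 / 343 = 6.501 mg/L
k = ln2 / t½ = 0.693147 / 37.1 = 0.01868 h⁻¹
t = ln(C₀ / C) / k = ln(6.501 / 4.27) / 0.01868
  = ln(1.522) / 0.01868 = 0.4200 / 0.01868 = 22.48 h

22.5 h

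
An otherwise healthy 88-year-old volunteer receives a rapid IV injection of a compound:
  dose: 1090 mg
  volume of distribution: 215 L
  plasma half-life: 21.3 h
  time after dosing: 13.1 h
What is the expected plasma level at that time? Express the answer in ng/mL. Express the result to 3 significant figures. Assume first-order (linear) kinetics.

C₀ = Dose / Vd = 1090 / 215 = 5.070 mg/L
k = ln2 / t½ = 0.693147 / 21.3 = 0.03254 h⁻¹
C = C₀ · e^(−k·t) = 5.070 × e^(−0.03254 × 13.1)
  = 5.070 × 0.6529 = 3.310 mg/L
Convert: 3.310 mg/L × 1000 = 3310 ng/mL

3310 ng/mL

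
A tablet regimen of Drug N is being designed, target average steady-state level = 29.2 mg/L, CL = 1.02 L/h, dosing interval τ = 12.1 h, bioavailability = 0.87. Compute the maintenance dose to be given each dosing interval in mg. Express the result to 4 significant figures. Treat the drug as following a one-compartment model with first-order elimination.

At steady state, F × (Dose/τ) = Css × CL.
Dose = Css × CL × τ / F = 29.2 × 1.020 × 12.1 / 0.87 = 414.2 mg

414.2 mg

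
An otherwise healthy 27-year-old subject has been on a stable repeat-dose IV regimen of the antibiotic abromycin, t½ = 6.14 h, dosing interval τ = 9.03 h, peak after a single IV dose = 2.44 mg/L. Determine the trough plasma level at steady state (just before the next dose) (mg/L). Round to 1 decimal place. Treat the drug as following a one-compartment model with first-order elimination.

1.4 mg/L

k = ln2 / t½ = 0.693147 / 6.14 = 0.1129 h⁻¹
e^(−kτ) = e^(−0.1129 × 9.03) = 0.3608
Accumulation ratio R = 1 / (1 − e^(−kτ)) = 1 / (1 − 0.3608) = 1.564
Steady-state trough = C₀ × R × e^(−kτ) = 2.44 × 1.564 × 0.3608 = 1.377 mg/L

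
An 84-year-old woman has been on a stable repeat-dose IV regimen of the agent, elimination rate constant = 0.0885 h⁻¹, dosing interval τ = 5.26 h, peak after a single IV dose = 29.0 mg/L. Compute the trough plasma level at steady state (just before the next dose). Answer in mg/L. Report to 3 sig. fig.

e^(−kτ) = e^(−0.08850 × 5.26) = 0.6278
Accumulation ratio R = 1 / (1 − e^(−kτ)) = 1 / (1 − 0.6278) = 2.687
Steady-state trough = C₀ × R × e^(−kτ) = 29.0 × 2.687 × 0.6278 = 48.92 mg/L

48.9 mg/L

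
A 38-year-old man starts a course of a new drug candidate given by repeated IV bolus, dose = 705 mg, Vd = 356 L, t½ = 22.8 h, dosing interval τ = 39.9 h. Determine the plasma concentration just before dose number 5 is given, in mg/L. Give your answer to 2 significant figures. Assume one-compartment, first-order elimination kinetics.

C₀ per dose = Dose / Vd = 705 / 356 = 1.980 mg/L
k = ln2 / t½ = 0.693147 / 22.8 = 0.03040 h⁻¹
Fraction remaining after one interval: r = e^(−kτ) = e^(−0.03040 × 39.9) = 0.2973
Before dose 5, 4 doses have been given (aged 1τ, 2τ, 3τ, 4τ).
C_trough = C₀ × (r + r² + … + r^4) = C₀ × r(1−r^4)/(1−r)
        = 1.980 × 0.2973 × (1 − 0.007812) / (1 − 0.2973) = 0.8312 mg/L

0.83 mg/L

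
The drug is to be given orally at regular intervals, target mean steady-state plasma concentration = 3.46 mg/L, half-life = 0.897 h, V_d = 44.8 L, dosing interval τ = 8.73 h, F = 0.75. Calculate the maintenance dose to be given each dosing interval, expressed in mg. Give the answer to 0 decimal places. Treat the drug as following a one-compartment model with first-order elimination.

k = ln2 / t½ = 0.693147 / 0.897 = 0.7727 h⁻¹
CL = k × Vd = 0.7727 × 44.8 = 34.62 L/h
At steady state, F × (Dose/τ) = Css × CL.
Dose = Css × CL × τ / F = 3.46 × 34.62 × 8.73 / 0.75 = 1394 mg

1394 mg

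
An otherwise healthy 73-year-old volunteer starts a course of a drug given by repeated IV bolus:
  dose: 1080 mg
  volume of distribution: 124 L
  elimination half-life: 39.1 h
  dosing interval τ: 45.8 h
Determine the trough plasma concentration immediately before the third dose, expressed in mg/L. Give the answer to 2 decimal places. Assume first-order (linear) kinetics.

5.58 mg/L

C₀ per dose = Dose / Vd = 1080 / 124 = 8.710 mg/L
k = ln2 / t½ = 0.693147 / 39.1 = 0.01773 h⁻¹
Fraction remaining after one interval: r = e^(−kτ) = e^(−0.01773 × 45.8) = 0.4440
Before dose 3, 2 doses have been given (aged 1τ, 2τ).
C_trough = C₀ × (r + r²) = 8.710 × (0.4440 + 0.1971) = 5.584 mg/L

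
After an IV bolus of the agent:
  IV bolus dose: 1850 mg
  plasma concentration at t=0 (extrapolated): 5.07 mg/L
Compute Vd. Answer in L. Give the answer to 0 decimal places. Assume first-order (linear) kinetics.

Vd = Dose / C₀ = 1850 / 5.07 = 364.9 L

365 L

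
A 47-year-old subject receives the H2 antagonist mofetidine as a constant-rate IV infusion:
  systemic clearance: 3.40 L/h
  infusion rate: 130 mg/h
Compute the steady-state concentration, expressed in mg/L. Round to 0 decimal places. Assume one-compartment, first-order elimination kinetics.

At steady state Css = R₀ / CL = 130 / 3.400 = 38.24 mg/L

38 mg/L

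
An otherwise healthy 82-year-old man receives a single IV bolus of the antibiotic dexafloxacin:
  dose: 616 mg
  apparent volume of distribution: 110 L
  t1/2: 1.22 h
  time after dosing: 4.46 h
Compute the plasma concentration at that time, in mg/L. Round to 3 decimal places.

0.444 mg/L

C₀ = Dose / Vd = 616.0 / 110 = 5.600 mg/L
k = ln2 / t½ = 0.693147 / 1.22 = 0.5682 h⁻¹
C = C₀ · e^(−k·t) = 5.600 × e^(−0.5682 × 4.46)
  = 5.600 × 0.07933 = 0.4442 mg/L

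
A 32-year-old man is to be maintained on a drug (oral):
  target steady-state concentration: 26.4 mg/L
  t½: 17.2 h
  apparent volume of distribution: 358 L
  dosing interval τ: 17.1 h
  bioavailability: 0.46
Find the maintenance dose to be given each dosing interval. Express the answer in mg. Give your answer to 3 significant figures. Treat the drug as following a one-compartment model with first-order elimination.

k = ln2 / t½ = 0.693147 / 17.2 = 0.04030 h⁻¹
CL = k × Vd = 0.04030 × 358 = 14.43 L/h
At steady state, F × (Dose/τ) = Css × CL.
Dose = Css × CL × τ / F = 26.4 × 14.43 × 17.1 / 0.46 = 14160 mg

14200 mg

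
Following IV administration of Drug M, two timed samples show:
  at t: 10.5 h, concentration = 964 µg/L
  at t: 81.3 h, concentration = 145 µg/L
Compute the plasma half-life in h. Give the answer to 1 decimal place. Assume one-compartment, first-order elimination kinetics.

25.9 h

k = ln(C₁/C₂) / (t₂ − t₁) = ln(964/145) / (81.3 − 10.5)
  = 1.894 / 70.80 = 0.02675 h⁻¹
t½ = ln2 / k = 0.693147 / 0.02675 = 25.91 h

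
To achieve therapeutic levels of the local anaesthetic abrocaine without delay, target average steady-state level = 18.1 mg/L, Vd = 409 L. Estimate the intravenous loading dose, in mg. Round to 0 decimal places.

7403 mg

LD = Css × Vd = 18.1 × 409 = 7403 mg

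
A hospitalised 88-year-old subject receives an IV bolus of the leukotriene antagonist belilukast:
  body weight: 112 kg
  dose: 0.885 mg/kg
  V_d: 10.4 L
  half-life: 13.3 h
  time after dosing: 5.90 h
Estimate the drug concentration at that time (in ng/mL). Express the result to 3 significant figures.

Total dose = 0.885 × 112 = 99.12 mg
C₀ = Dose / Vd = 99.12 / 10.4 = 9.531 mg/L
k = ln2 / t½ = 0.693147 / 13.3 = 0.05212 h⁻¹
C = C₀ · e^(−k·t) = 9.531 × e^(−0.05212 × 5.90)
  = 9.531 × 0.7353 = 7.008 mg/L
Convert: 7.008 mg/L × 1000 = 7008 ng/mL

7010 ng/mL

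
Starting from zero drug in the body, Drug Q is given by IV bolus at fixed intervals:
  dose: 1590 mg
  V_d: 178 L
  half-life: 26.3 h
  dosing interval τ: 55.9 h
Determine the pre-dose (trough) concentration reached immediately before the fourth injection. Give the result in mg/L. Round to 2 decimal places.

2.62 mg/L

C₀ per dose = Dose / Vd = 1590 / 178 = 8.933 mg/L
k = ln2 / t½ = 0.693147 / 26.3 = 0.02636 h⁻¹
Fraction remaining after one interval: r = e^(−kτ) = e^(−0.02636 × 55.9) = 0.2291
Before dose 4, 3 doses have been given (aged 1τ, 2τ, 3τ).
C_trough = C₀ × (r + r² + … + r^3) = C₀ × r(1−r^3)/(1−r)
        = 8.933 × 0.2291 × (1 − 0.01202) / (1 − 0.2291) = 2.623 mg/L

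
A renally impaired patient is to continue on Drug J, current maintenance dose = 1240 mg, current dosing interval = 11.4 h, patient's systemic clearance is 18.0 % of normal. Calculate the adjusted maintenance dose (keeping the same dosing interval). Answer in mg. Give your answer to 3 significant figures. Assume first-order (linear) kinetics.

To keep the same average steady-state level, dosing rate must scale with clearance.
CL ratio = 18.0 / 100 = 0.1800
New dose (same interval) = 1240 × 0.1800 = 223.2 mg

223 mg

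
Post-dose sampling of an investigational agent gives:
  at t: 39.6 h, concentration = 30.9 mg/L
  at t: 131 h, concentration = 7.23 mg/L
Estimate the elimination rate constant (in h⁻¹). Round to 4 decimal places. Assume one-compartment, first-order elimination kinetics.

0.0159 h⁻¹

k = ln(C₁/C₂) / (t₂ − t₁) = ln(30.9/7.23) / (131 − 39.6)
  = 1.453 / 91.40 = 0.01590 h⁻¹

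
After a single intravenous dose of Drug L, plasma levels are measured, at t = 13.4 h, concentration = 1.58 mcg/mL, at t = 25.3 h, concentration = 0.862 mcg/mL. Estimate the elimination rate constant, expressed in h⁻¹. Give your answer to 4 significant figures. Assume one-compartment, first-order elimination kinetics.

0.05092 h⁻¹

k = ln(C₁/C₂) / (t₂ − t₁) = ln(1.58/0.862) / (25.3 − 13.4)
  = 0.6059 / 11.90 = 0.05092 h⁻¹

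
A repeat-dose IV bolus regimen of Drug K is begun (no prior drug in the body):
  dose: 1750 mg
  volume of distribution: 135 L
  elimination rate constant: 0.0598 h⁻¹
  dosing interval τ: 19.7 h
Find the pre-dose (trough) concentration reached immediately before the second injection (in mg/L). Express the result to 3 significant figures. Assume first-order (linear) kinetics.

C₀ per dose = Dose / Vd = 1750 / 135 = 12.96 mg/L
Fraction remaining after one interval: r = e^(−kτ) = e^(−0.05980 × 19.7) = 0.3079
Before dose 2, 1 dose has been given (aged 1τ).
C_trough = C₀ × r = 12.96 × 0.3079 = 3.990 mg/L

3.99 mg/L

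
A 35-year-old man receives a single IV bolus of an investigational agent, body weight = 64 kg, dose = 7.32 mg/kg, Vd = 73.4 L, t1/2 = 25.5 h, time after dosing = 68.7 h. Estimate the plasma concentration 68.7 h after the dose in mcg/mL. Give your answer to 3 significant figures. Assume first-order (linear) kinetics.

Total dose = 7.32 × 64 = 468.5 mg
C₀ = Dose / Vd = 468.5 / 73.4 = 6.383 mg/L
k = ln2 / t½ = 0.693147 / 25.5 = 0.02718 h⁻¹
C = C₀ · e^(−k·t) = 6.383 × e^(−0.02718 × 68.7)
  = 6.383 × 0.1545 = 0.9862 mg/L
(0.9862 mg/L = 0.9862 mcg/mL)

0.986 mcg/mL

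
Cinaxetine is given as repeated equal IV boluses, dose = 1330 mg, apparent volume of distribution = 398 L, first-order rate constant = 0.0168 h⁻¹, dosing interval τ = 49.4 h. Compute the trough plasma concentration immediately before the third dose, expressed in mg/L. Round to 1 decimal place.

C₀ per dose = Dose / Vd = 1330 / 398 = 3.342 mg/L
Fraction remaining after one interval: r = e^(−kτ) = e^(−0.01680 × 49.4) = 0.4361
Before dose 3, 2 doses have been given (aged 1τ, 2τ).
C_trough = C₀ × (r + r²) = 3.342 × (0.4361 + 0.1902) = 2.093 mg/L

2.1 mg/L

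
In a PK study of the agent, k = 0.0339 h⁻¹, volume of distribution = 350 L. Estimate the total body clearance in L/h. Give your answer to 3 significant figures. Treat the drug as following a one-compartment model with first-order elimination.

CL = k × Vd = 0.0339 × 350 = 11.87 L/h

11.9 L/h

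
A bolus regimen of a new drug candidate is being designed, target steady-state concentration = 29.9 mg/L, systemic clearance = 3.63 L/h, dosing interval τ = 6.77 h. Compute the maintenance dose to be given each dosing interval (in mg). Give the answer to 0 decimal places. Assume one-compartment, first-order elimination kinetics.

735 mg

At steady state, Dose/τ = Css × CL.
Dose = Css × CL × τ = 29.9 × 3.630 × 6.77 = 734.8 mg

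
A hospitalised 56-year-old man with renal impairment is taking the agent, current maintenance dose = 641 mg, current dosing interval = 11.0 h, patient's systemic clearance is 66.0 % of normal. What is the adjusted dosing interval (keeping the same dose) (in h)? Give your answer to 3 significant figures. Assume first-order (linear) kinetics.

To keep the same average steady-state level, dosing rate must scale with clearance.
CL ratio = 66.0 / 100 = 0.6600
New interval (same dose) = 11.0 / 0.6600 = 16.67 h

16.7 h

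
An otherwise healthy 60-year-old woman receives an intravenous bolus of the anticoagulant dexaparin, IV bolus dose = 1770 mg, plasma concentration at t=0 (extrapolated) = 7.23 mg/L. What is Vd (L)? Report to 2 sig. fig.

240 L

Vd = Dose / C₀ = 1770 / 7.23 = 244.8 L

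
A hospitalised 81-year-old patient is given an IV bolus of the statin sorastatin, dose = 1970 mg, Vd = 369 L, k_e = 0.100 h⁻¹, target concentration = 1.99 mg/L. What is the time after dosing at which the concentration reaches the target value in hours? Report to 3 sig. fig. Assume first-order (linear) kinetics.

9.87 h

C₀ = Dose / Vd = 1970 / 369 = 5.339 mg/L
t = ln(C₀ / C) / k = ln(5.339 / 1.99) / 0.1000
  = ln(2.683) / 0.1000 = 0.9869 / 0.1000 = 9.869 h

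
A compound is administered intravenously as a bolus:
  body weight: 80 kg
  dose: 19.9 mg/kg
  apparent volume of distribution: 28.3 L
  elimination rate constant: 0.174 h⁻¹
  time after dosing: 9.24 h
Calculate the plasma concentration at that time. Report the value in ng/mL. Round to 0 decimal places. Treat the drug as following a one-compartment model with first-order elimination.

Total dose = 19.9 × 80 = 1592 mg
C₀ = Dose / Vd = 1592 / 28.3 = 56.25 mg/L
C = C₀ · e^(−k·t) = 56.25 × e^(−0.1740 × 9.24)
  = 56.25 × 0.2003 = 11.27 mg/L
Convert: 11.27 mg/L × 1000 = 11270 ng/mL

11270 ng/mL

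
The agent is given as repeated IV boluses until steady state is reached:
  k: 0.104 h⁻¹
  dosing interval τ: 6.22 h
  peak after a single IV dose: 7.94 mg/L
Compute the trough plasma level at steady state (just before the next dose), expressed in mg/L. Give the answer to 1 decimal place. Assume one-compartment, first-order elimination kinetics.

8.7 mg/L

e^(−kτ) = e^(−0.1040 × 6.22) = 0.5237
Accumulation ratio R = 1 / (1 − e^(−kτ)) = 1 / (1 − 0.5237) = 2.100
Steady-state trough = C₀ × R × e^(−kτ) = 7.94 × 2.100 × 0.5237 = 8.732 mg/L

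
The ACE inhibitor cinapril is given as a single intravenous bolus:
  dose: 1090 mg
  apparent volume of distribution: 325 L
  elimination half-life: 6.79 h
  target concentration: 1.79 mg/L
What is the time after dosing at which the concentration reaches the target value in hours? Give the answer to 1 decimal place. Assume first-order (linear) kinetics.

6.2 h

C₀ = Dose / Vd = 1090 / 325 = 3.354 mg/L
k = ln2 / t½ = 0.693147 / 6.79 = 0.1021 h⁻¹
t = ln(C₀ / C) / k = ln(3.354 / 1.79) / 0.1021
  = ln(1.874) / 0.1021 = 0.6281 / 0.1021 = 6.152 h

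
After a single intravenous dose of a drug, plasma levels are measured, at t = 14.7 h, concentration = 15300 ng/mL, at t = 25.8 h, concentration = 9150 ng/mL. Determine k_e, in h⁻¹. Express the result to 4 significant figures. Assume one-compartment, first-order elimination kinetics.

k = ln(C₁/C₂) / (t₂ − t₁) = ln(15300/9150) / (25.8 − 14.7)
  = 0.5141 / 11.10 = 0.04632 h⁻¹

0.04632 h⁻¹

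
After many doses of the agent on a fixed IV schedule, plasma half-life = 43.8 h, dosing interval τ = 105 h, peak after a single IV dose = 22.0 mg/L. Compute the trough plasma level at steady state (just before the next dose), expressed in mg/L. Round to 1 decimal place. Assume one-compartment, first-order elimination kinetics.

k = ln2 / t½ = 0.693147 / 43.8 = 0.01583 h⁻¹
e^(−kτ) = e^(−0.01583 × 105) = 0.1897
Accumulation ratio R = 1 / (1 − e^(−kτ)) = 1 / (1 − 0.1897) = 1.234
Steady-state trough = C₀ × R × e^(−kτ) = 22.0 × 1.234 × 0.1897 = 5.150 mg/L

5.2 mg/L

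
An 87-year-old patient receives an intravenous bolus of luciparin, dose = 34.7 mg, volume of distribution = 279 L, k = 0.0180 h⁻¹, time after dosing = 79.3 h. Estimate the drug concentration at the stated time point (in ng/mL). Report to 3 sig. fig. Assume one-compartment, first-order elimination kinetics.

C₀ = Dose / Vd = 34.70 / 279 = 0.1244 mg/L
C = C₀ · e^(−k·t) = 0.1244 × e^(−0.01800 × 79.3)
  = 0.1244 × 0.2399 = 0.02984 mg/L
Convert: 0.02984 mg/L × 1000 = 29.84 ng/mL

29.8 ng/mL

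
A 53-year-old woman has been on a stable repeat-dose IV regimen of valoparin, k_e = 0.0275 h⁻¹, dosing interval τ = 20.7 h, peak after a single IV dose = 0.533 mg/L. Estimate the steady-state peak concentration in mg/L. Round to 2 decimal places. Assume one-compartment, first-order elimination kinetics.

e^(−kτ) = e^(−0.02750 × 20.7) = 0.5659
Accumulation ratio R = 1 / (1 − e^(−kτ)) = 1 / (1 − 0.5659) = 2.304
Steady-state peak = C₀ × R = 0.533 × 2.304 = 1.228 mg/L

1.23 mg/L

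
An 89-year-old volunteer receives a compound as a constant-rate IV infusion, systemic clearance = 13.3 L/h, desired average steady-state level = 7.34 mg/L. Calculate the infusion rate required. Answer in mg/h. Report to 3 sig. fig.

At steady state, infusion rate R₀ = Css × CL = 7.34 × 13.30 = 97.62 mg/h

97.6 mg/h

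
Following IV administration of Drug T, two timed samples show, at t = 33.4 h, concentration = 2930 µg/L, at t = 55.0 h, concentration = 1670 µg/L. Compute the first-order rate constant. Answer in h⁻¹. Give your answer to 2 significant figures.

0.026 h⁻¹

k = ln(C₁/C₂) / (t₂ − t₁) = ln(2930/1670) / (55.0 − 33.4)
  = 0.5622 / 21.60 = 0.02603 h⁻¹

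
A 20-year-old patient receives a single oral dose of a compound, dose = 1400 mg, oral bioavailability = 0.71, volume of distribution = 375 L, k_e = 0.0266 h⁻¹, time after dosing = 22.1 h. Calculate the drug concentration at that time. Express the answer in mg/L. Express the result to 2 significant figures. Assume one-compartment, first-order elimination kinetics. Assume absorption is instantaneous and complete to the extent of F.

1.5 mg/L

Amount reaching circulation = F × Dose = 0.71 × 1400 = 994.0 mg
C₀ = F·Dose / Vd = 994.0 / 375 = 2.651 mg/L
C = C₀ · e^(−k·t) = 2.651 × e^(−0.02660 × 22.1)
  = 2.651 × 0.5555 = 1.473 mg/L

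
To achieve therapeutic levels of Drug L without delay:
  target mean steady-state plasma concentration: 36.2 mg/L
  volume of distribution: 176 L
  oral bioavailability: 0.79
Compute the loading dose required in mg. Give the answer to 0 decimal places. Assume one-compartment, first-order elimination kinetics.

LD = Css × Vd / F = 36.2 × 176 / 0.79 = 8065 mg

8065 mg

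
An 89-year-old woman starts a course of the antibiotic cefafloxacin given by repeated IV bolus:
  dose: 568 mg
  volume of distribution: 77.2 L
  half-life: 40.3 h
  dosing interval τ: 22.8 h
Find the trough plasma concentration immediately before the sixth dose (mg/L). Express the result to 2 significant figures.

13 mg/L

C₀ per dose = Dose / Vd = 568 / 77.2 = 7.358 mg/L
k = ln2 / t½ = 0.693147 / 40.3 = 0.01720 h⁻¹
Fraction remaining after one interval: r = e^(−kτ) = e^(−0.01720 × 22.8) = 0.6756
Before dose 6, 5 doses have been given (aged 1τ, 2τ, 3τ, 4τ, 5τ).
C_trough = C₀ × (r + r² + … + r^5) = C₀ × r(1−r^5)/(1−r)
        = 7.358 × 0.6756 × (1 − 0.1407) / (1 − 0.6756) = 13.17 mg/L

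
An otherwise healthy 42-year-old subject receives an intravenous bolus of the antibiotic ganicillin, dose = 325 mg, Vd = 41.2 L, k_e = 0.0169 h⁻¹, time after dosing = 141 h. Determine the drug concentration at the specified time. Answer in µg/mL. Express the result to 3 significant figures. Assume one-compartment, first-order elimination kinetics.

0.728 µg/mL

C₀ = Dose / Vd = 325.0 / 41.2 = 7.888 mg/L
C = C₀ · e^(−k·t) = 7.888 × e^(−0.01690 × 141)
  = 7.888 × 0.09228 = 0.7279 mg/L
(0.7279 mg/L = 0.7279 µg/mL)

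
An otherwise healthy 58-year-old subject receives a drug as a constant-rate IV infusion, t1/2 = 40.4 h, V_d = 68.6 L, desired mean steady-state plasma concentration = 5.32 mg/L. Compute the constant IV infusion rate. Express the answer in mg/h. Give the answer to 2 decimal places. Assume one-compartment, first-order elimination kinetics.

6.26 mg/h

k = ln2 / t½ = 0.693147 / 40.4 = 0.01716 h⁻¹
CL = k × Vd = 0.01716 × 68.6 = 1.177 L/h
At steady state, infusion rate R₀ = Css × CL = 5.32 × 1.177 = 6.262 mg/h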